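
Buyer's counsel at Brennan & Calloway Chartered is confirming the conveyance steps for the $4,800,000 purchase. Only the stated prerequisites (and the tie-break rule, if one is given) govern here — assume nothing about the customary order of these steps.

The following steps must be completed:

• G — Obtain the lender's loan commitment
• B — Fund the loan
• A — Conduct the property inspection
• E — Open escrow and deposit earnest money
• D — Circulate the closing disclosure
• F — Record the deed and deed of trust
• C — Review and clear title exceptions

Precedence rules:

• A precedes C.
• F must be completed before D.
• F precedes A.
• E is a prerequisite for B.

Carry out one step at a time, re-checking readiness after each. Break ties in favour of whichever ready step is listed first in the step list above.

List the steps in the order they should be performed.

G E B F A D C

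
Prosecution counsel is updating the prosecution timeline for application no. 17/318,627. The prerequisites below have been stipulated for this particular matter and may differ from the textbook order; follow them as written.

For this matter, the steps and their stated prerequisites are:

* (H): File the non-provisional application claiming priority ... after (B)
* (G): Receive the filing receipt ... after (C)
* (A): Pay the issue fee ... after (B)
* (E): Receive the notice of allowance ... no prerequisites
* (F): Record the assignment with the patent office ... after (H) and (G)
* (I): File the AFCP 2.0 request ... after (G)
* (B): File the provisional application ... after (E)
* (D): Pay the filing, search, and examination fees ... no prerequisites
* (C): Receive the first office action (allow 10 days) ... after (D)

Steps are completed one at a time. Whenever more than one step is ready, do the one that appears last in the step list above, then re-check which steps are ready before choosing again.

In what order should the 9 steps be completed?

(D), (C), (E), (B), (A), (G), (I), (H), (F)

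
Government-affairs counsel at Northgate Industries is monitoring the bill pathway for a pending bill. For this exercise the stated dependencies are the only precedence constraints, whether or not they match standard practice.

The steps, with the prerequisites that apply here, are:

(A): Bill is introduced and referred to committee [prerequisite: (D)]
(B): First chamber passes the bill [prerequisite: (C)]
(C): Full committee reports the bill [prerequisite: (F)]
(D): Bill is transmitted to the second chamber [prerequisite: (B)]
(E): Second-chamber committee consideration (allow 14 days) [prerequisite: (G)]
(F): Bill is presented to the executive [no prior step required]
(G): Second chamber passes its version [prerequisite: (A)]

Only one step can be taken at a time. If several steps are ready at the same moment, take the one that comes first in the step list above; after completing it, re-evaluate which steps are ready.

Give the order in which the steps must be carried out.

Only (F) has no prerequisites, so it is first.
That leaves (C) as the only ready step → (C).
Next only (B) has its prerequisites met → (B).
That leaves (D) as the only ready step → (D).
Next only (A) has its prerequisites met → (A).
(G) needed (A), now all done → (G).
(E) needed (G), now all done → (E).

(F) → (C) → (B) → (D) → (A) → (G) → (E)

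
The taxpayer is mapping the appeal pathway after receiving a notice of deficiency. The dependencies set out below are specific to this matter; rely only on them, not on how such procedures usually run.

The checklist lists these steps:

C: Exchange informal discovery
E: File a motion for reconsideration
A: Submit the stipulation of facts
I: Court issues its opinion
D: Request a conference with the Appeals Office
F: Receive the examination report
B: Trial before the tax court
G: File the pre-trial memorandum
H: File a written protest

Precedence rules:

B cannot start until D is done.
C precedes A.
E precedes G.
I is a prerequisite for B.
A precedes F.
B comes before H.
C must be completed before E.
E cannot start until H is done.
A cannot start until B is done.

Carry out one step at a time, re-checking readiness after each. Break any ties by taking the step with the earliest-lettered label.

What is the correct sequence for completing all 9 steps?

C, D, I, B, A, F, H, E, G

C, D and I have no prerequisites; C has the earlier label, so C is first.
Ready: D and I. D has the earlier label → D.
Next only I has its prerequisites met → I.
B is the only step now ready → B.
Now A and H have their prerequisites met. A has the earlier label, so A next.
Ready: F and H. F has the earlier label → F.
H is the only step now ready → H.
Next only E has its prerequisites met → E.
Next only G has its prerequisites met → G.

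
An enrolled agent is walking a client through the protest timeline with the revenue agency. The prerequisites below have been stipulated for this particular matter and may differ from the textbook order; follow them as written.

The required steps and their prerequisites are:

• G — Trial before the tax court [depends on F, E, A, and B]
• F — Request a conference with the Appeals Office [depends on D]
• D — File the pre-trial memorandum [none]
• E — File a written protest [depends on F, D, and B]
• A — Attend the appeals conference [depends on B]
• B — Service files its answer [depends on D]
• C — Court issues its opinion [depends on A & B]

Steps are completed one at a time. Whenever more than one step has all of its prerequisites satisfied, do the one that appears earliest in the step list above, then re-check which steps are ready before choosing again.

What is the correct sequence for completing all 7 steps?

D → F → B → E → A → G → C

D is the only step with nothing outstanding, so it goes first.
Ready: F and B. F is listed earlier → F.
B is the only step now ready → B.
E and A are both available; E is listed earlier → E.
Next only A has its prerequisites met → A.
G and C are both available; G is listed earlier → G.
That leaves C as the only ready step → C.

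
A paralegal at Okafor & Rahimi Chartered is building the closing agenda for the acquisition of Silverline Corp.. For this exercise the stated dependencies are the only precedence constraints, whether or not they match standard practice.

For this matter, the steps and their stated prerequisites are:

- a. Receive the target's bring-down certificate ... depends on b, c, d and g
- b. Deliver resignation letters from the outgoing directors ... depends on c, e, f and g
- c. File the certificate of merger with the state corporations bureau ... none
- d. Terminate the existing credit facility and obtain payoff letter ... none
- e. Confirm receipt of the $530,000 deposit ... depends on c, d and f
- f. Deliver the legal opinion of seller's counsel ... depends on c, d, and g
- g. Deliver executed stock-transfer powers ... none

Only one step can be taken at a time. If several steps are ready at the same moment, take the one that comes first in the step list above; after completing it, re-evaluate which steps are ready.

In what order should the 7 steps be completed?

c, d, g, f, e, b, a

Nothing is required for c, d and g. c is listed earlier → c first.
d and g are both available; d is listed earlier → d.
That leaves g as the only ready step → g.
Next only f has its prerequisites met → f.
e needed c, d and f, now all done → e.
b needed c, e, f and g, now all done → b.
a is the only step now ready → a.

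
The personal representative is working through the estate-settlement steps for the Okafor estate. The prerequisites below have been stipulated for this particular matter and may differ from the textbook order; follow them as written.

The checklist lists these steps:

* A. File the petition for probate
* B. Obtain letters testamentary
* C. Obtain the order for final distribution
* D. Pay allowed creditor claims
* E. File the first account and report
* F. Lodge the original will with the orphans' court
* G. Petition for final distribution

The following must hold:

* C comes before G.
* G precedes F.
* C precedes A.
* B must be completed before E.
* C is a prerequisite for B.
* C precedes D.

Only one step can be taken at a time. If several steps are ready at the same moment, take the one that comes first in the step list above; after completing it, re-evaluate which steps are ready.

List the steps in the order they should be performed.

C, A, B, D, E, G, F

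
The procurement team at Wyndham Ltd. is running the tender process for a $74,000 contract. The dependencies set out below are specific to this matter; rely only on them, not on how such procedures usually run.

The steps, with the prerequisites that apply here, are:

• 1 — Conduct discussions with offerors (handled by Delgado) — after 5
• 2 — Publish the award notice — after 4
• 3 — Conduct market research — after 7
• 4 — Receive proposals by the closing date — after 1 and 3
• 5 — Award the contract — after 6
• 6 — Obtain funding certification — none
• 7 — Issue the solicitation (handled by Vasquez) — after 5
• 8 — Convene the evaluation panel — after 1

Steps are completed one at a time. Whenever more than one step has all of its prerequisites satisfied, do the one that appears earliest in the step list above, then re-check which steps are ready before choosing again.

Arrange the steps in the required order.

6, 5, 1, 7, 3, 4, 2, 8

6 has no prerequisites → 6 first.
Next only 5 has its prerequisites met → 5.
1 and 7 are both available; 1 is listed earlier → 1.
7 and 8 are both available; 7 is listed earlier → 7.
3 now also ready, so the ready set is {3, 8}; 3 is listed earlier → 3.
4 now also ready, so the ready set is {4, 8}; 4 is listed earlier → 4.
2 now also ready, so the ready set is {2, 8}; 2 is listed earlier → 2.
8 is the only step now ready → 8.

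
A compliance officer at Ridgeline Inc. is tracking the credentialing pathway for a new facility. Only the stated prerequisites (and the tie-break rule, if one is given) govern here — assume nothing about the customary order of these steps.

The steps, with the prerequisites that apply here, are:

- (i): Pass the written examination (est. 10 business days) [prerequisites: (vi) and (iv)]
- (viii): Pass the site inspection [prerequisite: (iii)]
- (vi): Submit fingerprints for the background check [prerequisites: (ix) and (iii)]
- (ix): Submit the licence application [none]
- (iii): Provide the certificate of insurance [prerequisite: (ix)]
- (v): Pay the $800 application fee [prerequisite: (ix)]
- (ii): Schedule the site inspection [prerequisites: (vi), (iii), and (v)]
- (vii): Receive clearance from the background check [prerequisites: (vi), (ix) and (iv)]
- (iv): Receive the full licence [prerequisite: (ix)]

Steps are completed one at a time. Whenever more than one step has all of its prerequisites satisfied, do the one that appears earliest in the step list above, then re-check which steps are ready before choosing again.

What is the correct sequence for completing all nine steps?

(ix) is the only step with nothing outstanding, so it goes first.
(iii), (v) and (iv) are all available; (iii) is listed earlier → (iii).
Ready: (viii), (vi), (v) and (iv). (viii) is listed earlier → (viii).
Ready: (vi), (v) and (iv). (vi) is listed earlier → (vi).
(v) and (iv) are both available; (v) is listed earlier → (v).
(ii) and (iv) are both available; (ii) is listed earlier → (ii).
That leaves (iv) as the only ready step → (iv).
(i) and (vii) are both available; (i) is listed earlier → (i).
(vii) needed (vi), (ix) and (iv), now all done → (vii).

(ix), (iii), (viii), (vi), (v), (ii), (iv), (i), (vii)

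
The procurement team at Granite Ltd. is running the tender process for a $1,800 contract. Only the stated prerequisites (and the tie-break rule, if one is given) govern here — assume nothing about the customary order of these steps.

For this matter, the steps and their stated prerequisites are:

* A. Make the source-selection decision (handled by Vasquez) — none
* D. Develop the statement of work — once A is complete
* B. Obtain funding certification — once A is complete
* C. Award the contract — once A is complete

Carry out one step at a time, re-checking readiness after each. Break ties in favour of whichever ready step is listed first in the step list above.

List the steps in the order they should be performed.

Only A has no prerequisites, so it is first.
Now D, B and C have their prerequisites met. D is listed earlier, so D next.
Now B and C have their prerequisites met. B is listed earlier, so B next.
That leaves C as the only ready step → C.

A, D, B, C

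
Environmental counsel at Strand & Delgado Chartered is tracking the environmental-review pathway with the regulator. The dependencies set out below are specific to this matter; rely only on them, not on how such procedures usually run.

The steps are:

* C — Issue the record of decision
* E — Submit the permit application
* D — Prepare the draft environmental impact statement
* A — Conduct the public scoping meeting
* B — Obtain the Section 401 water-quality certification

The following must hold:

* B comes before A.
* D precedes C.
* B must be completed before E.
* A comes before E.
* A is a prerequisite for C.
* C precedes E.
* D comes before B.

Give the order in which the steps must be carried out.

Only D has no prerequisites, so it is first.
Next only B has its prerequisites met → B.
A needed B, now all done → A.
C needed D and A, now all done → C.
Next only E has its prerequisites met → E.

D, B, A, C, E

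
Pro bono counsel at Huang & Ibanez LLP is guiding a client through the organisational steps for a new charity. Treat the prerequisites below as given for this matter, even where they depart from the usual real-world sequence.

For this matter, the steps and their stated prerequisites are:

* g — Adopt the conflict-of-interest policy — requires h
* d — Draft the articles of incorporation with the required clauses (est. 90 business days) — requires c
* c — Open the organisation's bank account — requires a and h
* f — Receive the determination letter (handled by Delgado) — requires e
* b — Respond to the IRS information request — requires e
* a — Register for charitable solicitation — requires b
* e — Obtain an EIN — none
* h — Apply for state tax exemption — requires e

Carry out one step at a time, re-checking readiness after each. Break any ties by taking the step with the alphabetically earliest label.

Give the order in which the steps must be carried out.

Only e has no prerequisites, so it is first.
b, f and h are all available; b has the earlier label → b.
a now also ready, so the ready set is {a, f, h}; a has the earlier label → a.
Ready: f and h. f has the earlier label → f.
h is the only step now ready → h.
Ready: c and g. c has the earlier label → c.
Now d and g have their prerequisites met. d has the earlier label, so d next.
Next only g has its prerequisites met → g.

e b a f h c d g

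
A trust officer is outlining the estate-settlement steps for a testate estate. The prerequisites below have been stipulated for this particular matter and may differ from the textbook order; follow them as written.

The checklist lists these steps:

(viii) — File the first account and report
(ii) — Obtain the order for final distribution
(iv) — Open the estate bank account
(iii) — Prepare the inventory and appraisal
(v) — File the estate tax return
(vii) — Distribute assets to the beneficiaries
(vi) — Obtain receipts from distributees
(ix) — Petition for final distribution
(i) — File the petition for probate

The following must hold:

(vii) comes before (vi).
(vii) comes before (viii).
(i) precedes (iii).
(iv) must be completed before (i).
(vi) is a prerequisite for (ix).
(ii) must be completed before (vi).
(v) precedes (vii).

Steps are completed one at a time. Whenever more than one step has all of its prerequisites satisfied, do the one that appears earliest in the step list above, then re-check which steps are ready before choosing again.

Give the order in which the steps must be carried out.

(ii), (iv) and (v) have no prerequisites; (ii) is listed earlier, so (ii) is first.
(iv) and (v) are both available; (iv) is listed earlier → (iv).
Now (v) and (i) have their prerequisites met. (v) is listed earlier, so (v) next.
(vii) and (i) are both available; (vii) is listed earlier → (vii).
(viii) and (vi) now also ready, so the ready set is {(viii), (vi), (i)}; (viii) is listed earlier → (viii).
Ready: (vi) and (i). (vi) is listed earlier → (vi).
Now (ix) and (i) have their prerequisites met. (ix) is listed earlier, so (ix) next.
That leaves (i) as the only ready step → (i).
(iii) needed (i), now all done → (iii).

(ii), (iv), (v), (vii), (viii), (vi), (ix), (i), (iii)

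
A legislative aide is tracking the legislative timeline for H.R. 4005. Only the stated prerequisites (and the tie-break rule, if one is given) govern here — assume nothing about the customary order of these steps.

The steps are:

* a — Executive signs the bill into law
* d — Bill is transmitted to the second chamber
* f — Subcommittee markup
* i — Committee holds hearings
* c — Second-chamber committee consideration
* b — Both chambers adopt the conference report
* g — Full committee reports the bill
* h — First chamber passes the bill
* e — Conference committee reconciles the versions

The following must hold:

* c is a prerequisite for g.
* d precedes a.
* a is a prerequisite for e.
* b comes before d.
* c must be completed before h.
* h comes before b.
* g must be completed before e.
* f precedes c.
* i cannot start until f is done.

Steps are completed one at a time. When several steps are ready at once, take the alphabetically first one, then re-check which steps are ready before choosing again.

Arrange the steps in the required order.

f → c → g → h → b → d → a → e → i

Only f has no prerequisites, so it is first.
c and i are both available; c has the earlier label → c.
Now g, h and i have their prerequisites met. g has the earlier label, so g next.
Ready: h and i. h has the earlier label → h.
Ready: b and i. b has the earlier label → b.
d now also ready, so the ready set is {d, i}; d has the earlier label → d.
Now a and i have their prerequisites met. a has the earlier label, so a next.
e and i are both available; e has the earlier label → e.
Next only i has its prerequisites met → i.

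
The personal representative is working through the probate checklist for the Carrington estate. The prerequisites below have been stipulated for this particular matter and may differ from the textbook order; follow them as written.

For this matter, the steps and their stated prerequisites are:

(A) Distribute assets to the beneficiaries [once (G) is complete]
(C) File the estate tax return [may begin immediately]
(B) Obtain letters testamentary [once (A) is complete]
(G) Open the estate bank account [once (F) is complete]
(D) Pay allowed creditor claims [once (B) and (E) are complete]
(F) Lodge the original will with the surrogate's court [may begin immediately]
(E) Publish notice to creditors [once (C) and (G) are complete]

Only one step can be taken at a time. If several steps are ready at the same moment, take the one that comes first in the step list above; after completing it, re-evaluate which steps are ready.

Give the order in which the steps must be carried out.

(C) (F) (G) (A) (B) (E) (D)

Nothing is required for (C) and (F). (C) is listed earlier → (C) first.
Next only (F) has its prerequisites met → (F).
(G) is the only step now ready → (G).
Now (A) and (E) have their prerequisites met. (A) is listed earlier, so (A) next.
(B) now also ready, so the ready set is {(B), (E)}; (B) is listed earlier → (B).
(E) is the only step now ready → (E).
(D) is the only step now ready → (D).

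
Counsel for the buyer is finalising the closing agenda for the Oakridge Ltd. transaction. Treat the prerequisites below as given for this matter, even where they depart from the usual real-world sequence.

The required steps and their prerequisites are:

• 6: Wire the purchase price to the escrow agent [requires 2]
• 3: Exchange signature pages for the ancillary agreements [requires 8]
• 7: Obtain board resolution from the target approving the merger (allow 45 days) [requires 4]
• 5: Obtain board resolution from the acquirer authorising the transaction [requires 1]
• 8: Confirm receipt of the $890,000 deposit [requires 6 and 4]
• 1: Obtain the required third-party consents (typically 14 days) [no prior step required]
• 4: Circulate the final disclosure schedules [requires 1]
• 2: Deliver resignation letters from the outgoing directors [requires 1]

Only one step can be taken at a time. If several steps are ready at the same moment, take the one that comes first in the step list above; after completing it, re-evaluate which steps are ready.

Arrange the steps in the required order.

1, 5, 4, 7, 2, 6, 8, 3

Only 1 has no prerequisites, so it is first.
Ready: 5, 4 and 2. 5 is listed earlier → 5.
Now 4 and 2 have their prerequisites met. 4 is listed earlier, so 4 next.
Ready: 7 and 2. 7 is listed earlier → 7.
2 needed 1, now all done → 2.
That leaves 6 as the only ready step → 6.
8 needed 6 and 4, now all done → 8.
3 needed 8, now all done → 3.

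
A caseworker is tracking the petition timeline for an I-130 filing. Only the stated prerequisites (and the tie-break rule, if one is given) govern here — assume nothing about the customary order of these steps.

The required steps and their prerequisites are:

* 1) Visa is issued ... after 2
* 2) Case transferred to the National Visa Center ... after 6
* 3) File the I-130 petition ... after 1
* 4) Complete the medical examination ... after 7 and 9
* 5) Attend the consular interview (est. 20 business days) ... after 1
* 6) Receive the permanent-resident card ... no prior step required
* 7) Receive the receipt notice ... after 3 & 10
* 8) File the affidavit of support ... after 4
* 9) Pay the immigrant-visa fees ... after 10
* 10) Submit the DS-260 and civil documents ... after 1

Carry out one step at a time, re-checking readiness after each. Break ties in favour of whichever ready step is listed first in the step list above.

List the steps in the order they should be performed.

6 2 1 3 5 10 7 9 4 8

6 is the only step with nothing outstanding, so it goes first.
2 needed 6, now all done → 2.
Next only 1 has its prerequisites met → 1.
Ready: 3, 5 and 10. 3 is listed earlier → 3.
5 and 10 are both available; 5 is listed earlier → 5.
Next only 10 has its prerequisites met → 10.
7 and 9 are both available; 7 is listed earlier → 7.
Next only 9 has its prerequisites met → 9.
That leaves 4 as the only ready step → 4.
That leaves 8 as the only ready step → 8.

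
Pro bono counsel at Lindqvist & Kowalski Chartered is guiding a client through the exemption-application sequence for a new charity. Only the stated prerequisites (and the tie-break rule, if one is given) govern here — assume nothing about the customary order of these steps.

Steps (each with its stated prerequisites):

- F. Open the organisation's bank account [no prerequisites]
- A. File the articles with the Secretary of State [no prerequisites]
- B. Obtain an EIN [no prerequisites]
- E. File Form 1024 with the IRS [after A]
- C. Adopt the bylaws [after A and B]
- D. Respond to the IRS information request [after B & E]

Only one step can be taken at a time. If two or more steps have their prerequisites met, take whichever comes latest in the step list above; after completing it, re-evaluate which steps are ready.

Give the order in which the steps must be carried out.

B, A and F have no prerequisites; B is listed later, so B is first.
A and F are both available; A is listed later → A.
C and E now also ready, so the ready set is {C, E, F}; C is listed later → C.
Now E and F have their prerequisites met. E is listed later, so E next.
D now also ready, so the ready set is {D, F}; D is listed later → D.
Next only F has its prerequisites met → F.

B → A → C → E → D → F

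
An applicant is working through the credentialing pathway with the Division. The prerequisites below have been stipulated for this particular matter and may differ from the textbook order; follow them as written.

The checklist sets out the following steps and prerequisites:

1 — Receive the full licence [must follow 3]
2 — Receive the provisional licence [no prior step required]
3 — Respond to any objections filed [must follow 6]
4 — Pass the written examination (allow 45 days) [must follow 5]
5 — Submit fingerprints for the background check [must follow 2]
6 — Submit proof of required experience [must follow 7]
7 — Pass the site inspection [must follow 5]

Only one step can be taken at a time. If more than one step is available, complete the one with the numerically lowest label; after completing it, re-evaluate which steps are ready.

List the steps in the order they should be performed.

2 5 4 7 6 3 1

Only 2 has no prerequisites, so it is first.
5 is the only step now ready → 5.
Now 4 and 7 have their prerequisites met. 4 has the earlier label, so 4 next.
Next only 7 has its prerequisites met → 7.
6 needed 7, now all done → 6.
Next only 3 has its prerequisites met → 3.
That leaves 1 as the only ready step → 1.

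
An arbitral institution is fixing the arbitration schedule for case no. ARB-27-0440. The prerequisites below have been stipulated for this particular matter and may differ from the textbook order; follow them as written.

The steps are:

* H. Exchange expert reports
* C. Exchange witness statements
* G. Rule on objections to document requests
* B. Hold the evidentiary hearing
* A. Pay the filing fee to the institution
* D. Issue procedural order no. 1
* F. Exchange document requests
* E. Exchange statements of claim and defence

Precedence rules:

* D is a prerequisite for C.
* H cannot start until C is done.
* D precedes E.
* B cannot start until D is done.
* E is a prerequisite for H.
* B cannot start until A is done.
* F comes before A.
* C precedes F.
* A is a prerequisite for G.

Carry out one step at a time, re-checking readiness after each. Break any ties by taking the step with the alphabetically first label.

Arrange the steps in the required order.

D is the only step with nothing outstanding, so it goes first.
Now C and E have their prerequisites met. C has the earlier label, so C next.
E and F are both available; E has the earlier label → E.
Ready: F and H. F has the earlier label → F.
A now also ready, so the ready set is {A, H}; A has the earlier label → A.
Now B, G and H have their prerequisites met. B has the earlier label, so B next.
G and H are both available; G has the earlier label → G.
H needed C and E, now all done → H.

D → C → E → F → A → B → G → H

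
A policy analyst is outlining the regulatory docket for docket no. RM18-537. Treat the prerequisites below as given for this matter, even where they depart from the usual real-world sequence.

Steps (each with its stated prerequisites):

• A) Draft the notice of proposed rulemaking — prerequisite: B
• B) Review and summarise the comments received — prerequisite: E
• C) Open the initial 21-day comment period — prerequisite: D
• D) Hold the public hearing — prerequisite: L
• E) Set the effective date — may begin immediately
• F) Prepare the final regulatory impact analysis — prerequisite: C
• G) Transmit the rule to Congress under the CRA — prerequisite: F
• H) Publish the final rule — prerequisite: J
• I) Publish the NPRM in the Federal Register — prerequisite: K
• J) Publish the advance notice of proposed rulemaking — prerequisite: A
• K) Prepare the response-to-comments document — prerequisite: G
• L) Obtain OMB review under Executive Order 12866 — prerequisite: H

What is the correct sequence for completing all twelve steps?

E, B, A, J, H, L, D, C, F, G, K, I

E is the only step with nothing outstanding, so it goes first.
Next only B has its prerequisites met → B.
Next only A has its prerequisites met → A.
That leaves J as the only ready step → J.
H needed J, now all done → H.
L needed H, now all done → L.
D needed L, now all done → D.
Next only C has its prerequisites met → C.
F needed C, now all done → F.
G needed F, now all done → G.
K needed G, now all done → K.
I needed K, now all done → I.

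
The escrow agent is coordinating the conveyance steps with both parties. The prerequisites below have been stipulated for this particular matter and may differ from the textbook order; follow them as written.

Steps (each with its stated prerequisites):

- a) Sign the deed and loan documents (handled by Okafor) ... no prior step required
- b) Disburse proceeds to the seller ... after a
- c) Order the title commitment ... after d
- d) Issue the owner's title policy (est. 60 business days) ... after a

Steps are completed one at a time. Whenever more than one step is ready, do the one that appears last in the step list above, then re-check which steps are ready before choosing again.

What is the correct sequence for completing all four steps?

a, d, c, b

a has no prerequisites → a first.
d and b are both available; d is listed later → d.
c and b are both available; c is listed later → c.
b is the only step now ready → b.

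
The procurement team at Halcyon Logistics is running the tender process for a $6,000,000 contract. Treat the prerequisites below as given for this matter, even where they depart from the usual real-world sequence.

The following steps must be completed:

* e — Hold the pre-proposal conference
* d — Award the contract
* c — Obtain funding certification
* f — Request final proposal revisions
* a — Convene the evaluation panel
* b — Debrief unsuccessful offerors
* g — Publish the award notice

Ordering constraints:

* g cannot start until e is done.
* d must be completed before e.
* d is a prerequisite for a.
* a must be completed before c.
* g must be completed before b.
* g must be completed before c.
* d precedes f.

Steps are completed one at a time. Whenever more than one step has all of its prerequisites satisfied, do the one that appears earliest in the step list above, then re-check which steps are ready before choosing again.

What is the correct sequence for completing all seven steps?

d, e, f, a, g, c, b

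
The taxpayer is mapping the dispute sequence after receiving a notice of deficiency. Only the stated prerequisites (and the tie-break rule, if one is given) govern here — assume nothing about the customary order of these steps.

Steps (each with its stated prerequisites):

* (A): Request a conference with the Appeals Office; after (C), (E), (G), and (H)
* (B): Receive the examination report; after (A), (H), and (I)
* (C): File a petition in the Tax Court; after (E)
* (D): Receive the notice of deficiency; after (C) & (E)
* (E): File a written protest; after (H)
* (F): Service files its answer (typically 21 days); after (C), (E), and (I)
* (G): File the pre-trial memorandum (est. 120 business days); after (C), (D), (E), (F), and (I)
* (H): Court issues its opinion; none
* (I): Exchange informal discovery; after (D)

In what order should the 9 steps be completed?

(H) has no prerequisites → (H) first.
Next only (E) has its prerequisites met → (E).
(C) is the only step now ready → (C).
(D) is the only step now ready → (D).
(I) needed (D), now all done → (I).
(F) needed (C), (E) and (I), now all done → (F).
Next only (G) has its prerequisites met → (G).
(A) needed (C), (E), (G) and (H), now all done → (A).
(B) needed (A), (H) and (I), now all done → (B).

(H), (E), (C), (D), (I), (F), (G), (A), (B)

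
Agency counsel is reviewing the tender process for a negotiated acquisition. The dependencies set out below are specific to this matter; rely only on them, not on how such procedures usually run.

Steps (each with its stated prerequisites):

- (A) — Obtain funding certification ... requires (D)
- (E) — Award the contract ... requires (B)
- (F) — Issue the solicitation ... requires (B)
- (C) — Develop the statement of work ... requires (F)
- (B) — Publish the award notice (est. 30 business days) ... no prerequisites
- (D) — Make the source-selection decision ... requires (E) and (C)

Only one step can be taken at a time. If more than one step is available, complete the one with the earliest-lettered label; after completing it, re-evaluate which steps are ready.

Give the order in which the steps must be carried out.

(B) → (E) → (F) → (C) → (D) → (A)

Only (B) has no prerequisites, so it is first.
Ready: (E) and (F). (E) has the earlier label → (E).
(F) needed (B), now all done → (F).
Next only (C) has its prerequisites met → (C).
(D) needed (C) and (E), now all done → (D).
Next only (A) has its prerequisites met → (A).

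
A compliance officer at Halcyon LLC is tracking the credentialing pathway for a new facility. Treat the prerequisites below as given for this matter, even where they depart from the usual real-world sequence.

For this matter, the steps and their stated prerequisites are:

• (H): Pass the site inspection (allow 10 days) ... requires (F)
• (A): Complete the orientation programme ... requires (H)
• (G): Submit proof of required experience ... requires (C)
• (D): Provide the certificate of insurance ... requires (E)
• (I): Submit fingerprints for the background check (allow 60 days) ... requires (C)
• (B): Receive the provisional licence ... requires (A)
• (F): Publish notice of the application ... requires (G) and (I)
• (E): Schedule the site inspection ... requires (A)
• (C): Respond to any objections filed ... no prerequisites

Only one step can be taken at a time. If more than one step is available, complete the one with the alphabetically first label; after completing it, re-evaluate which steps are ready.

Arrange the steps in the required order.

(C) → (G) → (I) → (F) → (H) → (A) → (B) → (E) → (D)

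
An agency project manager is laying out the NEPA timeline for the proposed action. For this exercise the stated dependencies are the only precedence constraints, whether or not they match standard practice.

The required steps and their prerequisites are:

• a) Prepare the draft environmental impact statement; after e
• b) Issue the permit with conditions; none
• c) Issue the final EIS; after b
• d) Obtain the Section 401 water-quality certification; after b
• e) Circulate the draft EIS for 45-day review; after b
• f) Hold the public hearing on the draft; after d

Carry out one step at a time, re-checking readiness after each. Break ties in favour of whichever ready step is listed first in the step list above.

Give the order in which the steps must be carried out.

b c d e a f

b has no prerequisites → b first.
Now c, d and e have their prerequisites met. c is listed earlier, so c next.
Ready: d and e. d is listed earlier → d.
Ready: e and f. e is listed earlier → e.
a now also ready, so the ready set is {a, f}; a is listed earlier → a.
f is the only step now ready → f.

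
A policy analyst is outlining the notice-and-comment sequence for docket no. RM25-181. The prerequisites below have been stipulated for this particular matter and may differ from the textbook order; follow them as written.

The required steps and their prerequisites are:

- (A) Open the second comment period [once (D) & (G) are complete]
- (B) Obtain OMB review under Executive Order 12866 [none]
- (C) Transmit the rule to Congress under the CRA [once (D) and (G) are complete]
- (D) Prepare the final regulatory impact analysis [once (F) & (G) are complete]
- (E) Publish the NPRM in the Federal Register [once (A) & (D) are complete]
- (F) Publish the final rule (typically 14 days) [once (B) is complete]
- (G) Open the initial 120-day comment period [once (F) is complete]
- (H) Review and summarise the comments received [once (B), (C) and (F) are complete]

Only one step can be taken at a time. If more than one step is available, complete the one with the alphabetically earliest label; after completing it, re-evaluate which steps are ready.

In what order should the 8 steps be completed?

(B), (F), (G), (D), (A), (C), (E), (H)

(B) has no prerequisites → (B) first.
(F) is the only step now ready → (F).
That leaves (G) as the only ready step → (G).
That leaves (D) as the only ready step → (D).
(A) and (C) are both available; (A) has the earlier label → (A).
Ready: (C) and (E). (C) has the earlier label → (C).
(E) and (H) are both available; (E) has the earlier label → (E).
(H) needed (B), (C) and (F), now all done → (H).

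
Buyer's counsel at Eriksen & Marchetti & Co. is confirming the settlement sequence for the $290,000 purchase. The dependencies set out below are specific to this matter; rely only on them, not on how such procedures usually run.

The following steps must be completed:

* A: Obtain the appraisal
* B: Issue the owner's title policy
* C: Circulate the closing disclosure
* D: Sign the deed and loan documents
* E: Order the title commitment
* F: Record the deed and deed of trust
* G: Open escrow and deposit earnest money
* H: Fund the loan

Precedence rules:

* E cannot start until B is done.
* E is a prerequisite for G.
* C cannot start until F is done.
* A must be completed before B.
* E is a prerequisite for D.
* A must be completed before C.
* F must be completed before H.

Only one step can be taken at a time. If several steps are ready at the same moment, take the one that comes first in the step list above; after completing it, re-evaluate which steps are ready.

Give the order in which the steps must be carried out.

A and F have no prerequisites; A is listed earlier, so A is first.
Ready: B and F. B is listed earlier → B.
E now also ready, so the ready set is {E, F}; E is listed earlier → E.
D, F and G are all available; D is listed earlier → D.
Now F and G have their prerequisites met. F is listed earlier, so F next.
C and H now also ready, so the ready set is {C, G, H}; C is listed earlier → C.
Ready: G and H. G is listed earlier → G.
H is the only step now ready → H.

A, B, E, D, F, C, G, H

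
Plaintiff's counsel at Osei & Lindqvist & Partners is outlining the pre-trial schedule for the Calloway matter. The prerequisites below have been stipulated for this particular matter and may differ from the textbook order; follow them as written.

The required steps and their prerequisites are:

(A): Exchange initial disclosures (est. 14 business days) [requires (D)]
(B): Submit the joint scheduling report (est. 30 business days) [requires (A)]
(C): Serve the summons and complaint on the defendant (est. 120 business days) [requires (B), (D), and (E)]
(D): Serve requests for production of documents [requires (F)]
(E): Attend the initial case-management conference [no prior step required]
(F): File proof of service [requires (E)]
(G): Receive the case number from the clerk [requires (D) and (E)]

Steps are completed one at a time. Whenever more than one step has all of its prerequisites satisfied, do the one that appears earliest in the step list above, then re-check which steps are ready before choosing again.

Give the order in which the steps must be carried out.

(E) is the only step with nothing outstanding, so it goes first.
(F) is the only step now ready → (F).
(D) needed (F), now all done → (D).
Now (A) and (G) have their prerequisites met. (A) is listed earlier, so (A) next.
Ready: (B) and (G). (B) is listed earlier → (B).
(C) now also ready, so the ready set is {(C), (G)}; (C) is listed earlier → (C).
(G) needed (D) and (E), now all done → (G).

(E), (F), (D), (A), (B), (C), (G)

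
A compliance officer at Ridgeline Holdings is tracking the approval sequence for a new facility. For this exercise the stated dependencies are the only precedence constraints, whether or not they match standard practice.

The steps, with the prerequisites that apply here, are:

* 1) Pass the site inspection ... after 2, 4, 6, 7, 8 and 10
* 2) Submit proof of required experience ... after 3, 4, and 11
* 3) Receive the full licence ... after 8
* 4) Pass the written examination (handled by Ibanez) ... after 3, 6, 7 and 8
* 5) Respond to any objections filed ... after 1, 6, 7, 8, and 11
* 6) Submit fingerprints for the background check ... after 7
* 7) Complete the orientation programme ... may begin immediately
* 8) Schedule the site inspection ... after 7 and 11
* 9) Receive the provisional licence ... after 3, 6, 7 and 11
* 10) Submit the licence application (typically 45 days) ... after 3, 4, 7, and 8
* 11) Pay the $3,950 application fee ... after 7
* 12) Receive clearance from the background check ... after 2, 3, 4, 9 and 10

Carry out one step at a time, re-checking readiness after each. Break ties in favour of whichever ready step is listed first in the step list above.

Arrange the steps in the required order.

7, 6, 11, 8, 3, 4, 2, 9, 10, 1, 5, 12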